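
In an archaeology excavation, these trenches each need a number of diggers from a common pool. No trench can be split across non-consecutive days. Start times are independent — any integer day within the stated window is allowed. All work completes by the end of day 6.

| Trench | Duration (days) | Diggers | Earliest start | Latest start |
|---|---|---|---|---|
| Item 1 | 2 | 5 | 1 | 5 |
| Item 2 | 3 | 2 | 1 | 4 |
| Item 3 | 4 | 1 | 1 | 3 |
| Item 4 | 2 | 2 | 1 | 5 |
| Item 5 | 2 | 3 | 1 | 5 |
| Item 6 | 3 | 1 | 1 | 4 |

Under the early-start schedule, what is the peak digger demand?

14

Early-start schedule: Item 1@1, Item 2@1, Item 3@1, Item 4@1, Item 5@1, Item 6@1.
Load per day: day 1: 14, day 2: 14, day 3: 4, day 4: 1, day 5: 0, day 6: 0.
Peak is 14.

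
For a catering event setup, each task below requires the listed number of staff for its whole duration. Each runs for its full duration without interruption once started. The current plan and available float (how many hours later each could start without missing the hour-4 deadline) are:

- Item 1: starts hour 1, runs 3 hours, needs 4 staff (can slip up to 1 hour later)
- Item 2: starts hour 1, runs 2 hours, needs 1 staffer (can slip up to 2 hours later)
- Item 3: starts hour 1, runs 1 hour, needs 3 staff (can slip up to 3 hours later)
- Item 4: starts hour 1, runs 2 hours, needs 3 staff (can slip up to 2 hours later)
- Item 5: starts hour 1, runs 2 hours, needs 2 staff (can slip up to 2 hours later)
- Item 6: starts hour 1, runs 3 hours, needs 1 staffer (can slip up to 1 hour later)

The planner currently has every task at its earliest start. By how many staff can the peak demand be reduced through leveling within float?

Early-start peak: h1:14  h2:11  h3:5  h4:0 ⇒ 14.
Leveled (Item 1@1, Item 2@1, Item 3@4, Item 4@3, Item 5@1, Item 6@1): h1:8  h2:8  h3:8  h4:6 ⇒ 8.
Reduction 14 − 8 = 6.

6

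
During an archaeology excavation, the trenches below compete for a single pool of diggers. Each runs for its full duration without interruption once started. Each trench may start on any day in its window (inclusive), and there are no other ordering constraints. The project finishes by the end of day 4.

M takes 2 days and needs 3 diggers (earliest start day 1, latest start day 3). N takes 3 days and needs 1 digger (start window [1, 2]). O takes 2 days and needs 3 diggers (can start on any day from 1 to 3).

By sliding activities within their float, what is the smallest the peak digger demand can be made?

4

Early-start (M@1, N@1, O@1) gives peak 7: d1:7  d2:7  d3:1  d4:0.
Shift O→3.
Schedule M@1, N@1, O@3: d1:4  d2:4  d3:4  d4:3 — peak 4.
Total digger-days = 15 over 4 days ⇒ peak ≥ ⌈15/4⌉ = 4, so 4 is optimal.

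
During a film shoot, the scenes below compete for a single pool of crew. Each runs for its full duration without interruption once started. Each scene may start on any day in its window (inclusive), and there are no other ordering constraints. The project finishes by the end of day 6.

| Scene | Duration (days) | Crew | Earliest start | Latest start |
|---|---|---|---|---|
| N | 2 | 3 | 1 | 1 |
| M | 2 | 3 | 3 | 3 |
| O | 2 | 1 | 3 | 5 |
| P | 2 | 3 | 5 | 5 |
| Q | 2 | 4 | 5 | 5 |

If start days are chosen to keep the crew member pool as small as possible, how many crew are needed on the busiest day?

Schedule N@1, M@3, O@3, P@5, Q@5: d1:3  d2:3  d3:4  d4:4  d5:7  d6:7 — peak 7.
No arrangement of the 3 feasible schedules does better.

7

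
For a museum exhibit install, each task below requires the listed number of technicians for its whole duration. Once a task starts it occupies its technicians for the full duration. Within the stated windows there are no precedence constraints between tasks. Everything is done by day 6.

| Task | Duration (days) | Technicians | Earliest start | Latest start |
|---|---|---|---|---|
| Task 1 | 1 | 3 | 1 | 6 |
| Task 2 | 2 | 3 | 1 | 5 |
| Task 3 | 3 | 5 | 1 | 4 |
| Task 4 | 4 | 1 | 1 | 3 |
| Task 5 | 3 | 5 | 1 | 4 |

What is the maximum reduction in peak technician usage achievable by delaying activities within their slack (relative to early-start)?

8

Early-start peak: d1:17  d2:14  d3:11  d4:1  d5:0  d6:0 ⇒ 17.
Leveled (Task 1@1, Task 2@2, Task 3@1, Task 4@1, Task 5@4): d1:9  d2:9  d3:9  d4:6  d5:5  d6:5 ⇒ 9.
Reduction 17 − 9 = 8.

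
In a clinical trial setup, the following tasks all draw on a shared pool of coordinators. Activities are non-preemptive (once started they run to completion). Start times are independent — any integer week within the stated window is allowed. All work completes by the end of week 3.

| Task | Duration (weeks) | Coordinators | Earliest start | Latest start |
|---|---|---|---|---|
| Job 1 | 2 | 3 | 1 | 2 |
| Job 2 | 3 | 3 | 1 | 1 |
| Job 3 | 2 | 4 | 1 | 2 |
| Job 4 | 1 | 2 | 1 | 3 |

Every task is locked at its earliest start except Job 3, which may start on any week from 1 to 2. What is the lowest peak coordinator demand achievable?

Job 3@1: w1:12  w2:10  w3:3 → peak 12
Job 3@2: w1:8  w2:10  w3:7 → peak 10
Best is Job 3@2, peak 10.

10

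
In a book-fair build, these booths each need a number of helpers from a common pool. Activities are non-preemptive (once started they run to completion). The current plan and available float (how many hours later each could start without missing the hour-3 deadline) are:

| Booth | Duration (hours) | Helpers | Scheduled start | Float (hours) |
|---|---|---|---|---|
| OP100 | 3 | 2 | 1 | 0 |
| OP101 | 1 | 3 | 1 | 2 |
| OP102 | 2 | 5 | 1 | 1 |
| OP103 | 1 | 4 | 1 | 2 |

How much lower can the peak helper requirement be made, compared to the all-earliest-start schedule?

Early-start peak: h1:14  h2:7  h3:2 ⇒ 14.
Leveled (OP100@1, OP101@1, OP102@2, OP103@1): h1:9  h2:7  h3:7 ⇒ 9.
Reduction 14 − 9 = 5.

5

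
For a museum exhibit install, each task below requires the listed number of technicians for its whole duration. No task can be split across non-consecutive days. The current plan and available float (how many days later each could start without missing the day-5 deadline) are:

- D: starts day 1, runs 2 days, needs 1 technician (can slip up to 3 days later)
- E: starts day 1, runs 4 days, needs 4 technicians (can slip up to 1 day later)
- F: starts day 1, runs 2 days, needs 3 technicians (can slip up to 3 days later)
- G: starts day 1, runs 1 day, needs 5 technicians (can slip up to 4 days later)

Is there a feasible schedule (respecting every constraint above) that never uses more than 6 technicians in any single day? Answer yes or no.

no

The minimum achievable peak is 7; 6 < 7, so no feasible schedule stays within the cap.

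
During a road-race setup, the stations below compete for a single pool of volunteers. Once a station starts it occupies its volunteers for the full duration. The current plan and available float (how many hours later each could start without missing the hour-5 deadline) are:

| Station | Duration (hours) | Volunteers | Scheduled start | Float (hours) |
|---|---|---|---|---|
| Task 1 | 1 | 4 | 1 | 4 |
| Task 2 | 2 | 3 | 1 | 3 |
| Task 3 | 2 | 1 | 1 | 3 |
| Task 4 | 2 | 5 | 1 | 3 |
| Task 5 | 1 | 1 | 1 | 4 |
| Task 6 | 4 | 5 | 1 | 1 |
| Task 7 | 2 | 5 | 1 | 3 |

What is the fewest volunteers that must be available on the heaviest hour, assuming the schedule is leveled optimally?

13

Early-start (Task 1@1, Task 2@1, Task 3@1, Task 4@1, Task 5@1, Task 6@1, Task 7@1) gives peak 24: h1:24  h2:19  h3:5  h4:5  h5:0.
Shift Task 3→3, Task 6→2, Task 7→3.
Schedule Task 1@1, Task 2@1, Task 3@3, Task 4@1, Task 5@1, Task 6@2, Task 7@3: h1:13  h2:13  h3:11  h4:11  h5:5 — peak 13.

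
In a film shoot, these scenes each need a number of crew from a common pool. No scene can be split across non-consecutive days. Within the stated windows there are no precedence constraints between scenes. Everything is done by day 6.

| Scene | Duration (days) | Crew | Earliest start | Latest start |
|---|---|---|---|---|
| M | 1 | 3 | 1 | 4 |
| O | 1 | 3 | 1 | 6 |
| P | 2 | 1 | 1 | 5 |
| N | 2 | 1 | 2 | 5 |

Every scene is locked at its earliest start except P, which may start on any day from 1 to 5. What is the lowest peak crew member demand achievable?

6

P@1: d1:7  d2:2  d3:1  d4:0  d5:0  d6:0 → peak 7
P@2: d1:6  d2:2  d3:2  d4:0  d5:0  d6:0 → peak 6
P@3: d1:6  d2:1  d3:2  d4:1  d5:0  d6:0 → peak 6
P@4: d1:6  d2:1  d3:1  d4:1  d5:1  d6:0 → peak 6
P@5: d1:6  d2:1  d3:1  d4:0  d5:1  d6:1 → peak 6
Best is P@2, peak 6.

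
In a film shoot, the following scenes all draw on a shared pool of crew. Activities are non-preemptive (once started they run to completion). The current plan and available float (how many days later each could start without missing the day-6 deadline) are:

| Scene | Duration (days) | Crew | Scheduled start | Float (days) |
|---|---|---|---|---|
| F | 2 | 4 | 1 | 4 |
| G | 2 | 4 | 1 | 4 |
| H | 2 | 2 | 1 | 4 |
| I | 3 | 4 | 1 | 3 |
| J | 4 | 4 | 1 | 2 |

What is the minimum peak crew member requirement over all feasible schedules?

10

Early-start (F@1, G@1, H@1, I@1, J@1) gives peak 18: d1:18  d2:18  d3:8  d4:4  d5:0  d6:0.
Shift I→3, J→3.
Schedule F@1, G@1, H@1, I@3, J@3: d1:10  d2:10  d3:8  d4:8  d5:8  d6:4 — peak 10.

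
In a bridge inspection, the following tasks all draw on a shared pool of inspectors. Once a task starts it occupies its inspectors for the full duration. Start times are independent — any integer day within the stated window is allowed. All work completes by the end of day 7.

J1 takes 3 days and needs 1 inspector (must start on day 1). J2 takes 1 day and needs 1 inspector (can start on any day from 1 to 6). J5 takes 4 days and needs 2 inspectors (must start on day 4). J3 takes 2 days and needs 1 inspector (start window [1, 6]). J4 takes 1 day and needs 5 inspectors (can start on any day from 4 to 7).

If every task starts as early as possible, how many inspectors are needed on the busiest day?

7

Early-start schedule: J1@1, J2@1, J5@4, J3@1, J4@4.
Load per day: day 1: 3, day 2: 2, day 3: 1, day 4: 7, day 5: 2, day 6: 2, day 7: 2.
Peak is 7.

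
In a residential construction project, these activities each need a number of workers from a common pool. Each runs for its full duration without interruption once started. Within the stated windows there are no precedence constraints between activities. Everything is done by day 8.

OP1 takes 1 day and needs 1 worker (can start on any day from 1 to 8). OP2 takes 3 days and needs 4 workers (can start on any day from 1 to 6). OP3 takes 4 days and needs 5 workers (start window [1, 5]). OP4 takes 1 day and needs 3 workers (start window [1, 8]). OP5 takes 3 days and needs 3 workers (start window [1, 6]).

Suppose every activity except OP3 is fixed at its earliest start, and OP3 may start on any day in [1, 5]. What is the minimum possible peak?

11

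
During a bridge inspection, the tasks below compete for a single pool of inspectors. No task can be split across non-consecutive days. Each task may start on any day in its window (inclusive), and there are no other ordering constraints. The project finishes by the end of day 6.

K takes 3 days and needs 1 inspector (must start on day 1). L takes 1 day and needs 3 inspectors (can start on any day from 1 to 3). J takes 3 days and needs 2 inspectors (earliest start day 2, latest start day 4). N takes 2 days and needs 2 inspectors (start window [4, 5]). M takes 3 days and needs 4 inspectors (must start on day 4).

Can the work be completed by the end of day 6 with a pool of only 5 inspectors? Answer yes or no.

no

The minimum achievable peak is 6; 5 < 6, so no feasible schedule stays within the cap.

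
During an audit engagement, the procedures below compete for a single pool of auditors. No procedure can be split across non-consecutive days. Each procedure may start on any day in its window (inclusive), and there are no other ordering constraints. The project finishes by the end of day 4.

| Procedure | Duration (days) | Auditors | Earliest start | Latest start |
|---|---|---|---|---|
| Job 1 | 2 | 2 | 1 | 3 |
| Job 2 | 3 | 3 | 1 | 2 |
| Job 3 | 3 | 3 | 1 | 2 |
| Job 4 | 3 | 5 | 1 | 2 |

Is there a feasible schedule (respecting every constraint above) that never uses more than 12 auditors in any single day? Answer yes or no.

no

The minimum achievable peak is 13; 12 < 13, so no feasible schedule stays within the cap.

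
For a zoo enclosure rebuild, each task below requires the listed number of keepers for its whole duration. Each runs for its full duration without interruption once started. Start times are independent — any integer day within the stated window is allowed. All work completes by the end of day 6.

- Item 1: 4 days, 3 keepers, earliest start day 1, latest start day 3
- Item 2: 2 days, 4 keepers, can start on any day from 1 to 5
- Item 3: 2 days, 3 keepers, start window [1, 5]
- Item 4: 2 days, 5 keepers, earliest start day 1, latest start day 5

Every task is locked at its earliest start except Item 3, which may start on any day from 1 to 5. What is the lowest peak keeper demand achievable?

Item 3@1: d1:15  d2:15  d3:3  d4:3  d5:0  d6:0 → peak 15
Item 3@2: d1:12  d2:15  d3:6  d4:3  d5:0  d6:0 → peak 15
Item 3@3: d1:12  d2:12  d3:6  d4:6  d5:0  d6:0 → peak 12
Item 3@4: d1:12  d2:12  d3:3  d4:6  d5:3  d6:0 → peak 12
Item 3@5: d1:12  d2:12  d3:3  d4:3  d5:3  d6:3 → peak 12
Best is Item 3@3, peak 12.

12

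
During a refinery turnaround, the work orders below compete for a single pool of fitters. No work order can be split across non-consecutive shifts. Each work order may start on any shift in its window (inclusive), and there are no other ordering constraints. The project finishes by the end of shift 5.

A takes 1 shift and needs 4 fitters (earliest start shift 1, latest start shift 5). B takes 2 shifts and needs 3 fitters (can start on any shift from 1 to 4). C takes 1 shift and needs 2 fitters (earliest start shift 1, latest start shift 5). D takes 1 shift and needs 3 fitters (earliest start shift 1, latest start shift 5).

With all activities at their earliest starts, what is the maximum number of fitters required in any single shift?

Early-start schedule: A@1, B@1, C@1, D@1.
Load per shift: shift 1: 12, shift 2: 3, shift 3: 0, shift 4: 0, shift 5: 0.
Peak is 12.

12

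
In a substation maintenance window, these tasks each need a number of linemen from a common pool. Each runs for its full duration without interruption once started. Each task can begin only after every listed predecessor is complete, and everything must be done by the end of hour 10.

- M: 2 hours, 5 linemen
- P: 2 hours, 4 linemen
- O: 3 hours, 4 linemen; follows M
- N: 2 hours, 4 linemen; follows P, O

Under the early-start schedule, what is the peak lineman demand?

9

Early-start schedule: M@1, P@1, O@3, N@6.
Load per hour: hour 1: 9, hour 2: 9, hour 3: 4, hour 4: 4, hour 5: 4, hour 6: 4, hour 7: 4, hour 8: 0, hour 9: 0, hour 10: 0.
Peak is 9.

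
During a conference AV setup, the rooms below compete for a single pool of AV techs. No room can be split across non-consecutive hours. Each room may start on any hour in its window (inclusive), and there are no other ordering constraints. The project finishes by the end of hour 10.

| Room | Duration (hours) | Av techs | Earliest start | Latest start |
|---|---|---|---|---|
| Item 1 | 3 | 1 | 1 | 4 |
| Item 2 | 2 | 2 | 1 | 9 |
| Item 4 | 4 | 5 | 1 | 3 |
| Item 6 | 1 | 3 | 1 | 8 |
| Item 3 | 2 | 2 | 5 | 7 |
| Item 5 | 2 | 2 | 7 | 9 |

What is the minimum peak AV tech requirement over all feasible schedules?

Early-start (Item 1@1, Item 2@1, Item 4@1, Item 6@1, Item 3@5, Item 5@7) gives peak 11: h1:11  h2:8  h3:6  h4:5  h5:2  h6:2  h7:2  h8:2  h9:0  h10:0.
Shift Item 4→3, Item 3→7.
Schedule Item 1@1, Item 2@1, Item 4@3, Item 6@1, Item 3@7, Item 5@7: h1:6  h2:3  h3:6  h4:5  h5:5  h6:5  h7:4  h8:4  h9:0  h10:0 — peak 6.

6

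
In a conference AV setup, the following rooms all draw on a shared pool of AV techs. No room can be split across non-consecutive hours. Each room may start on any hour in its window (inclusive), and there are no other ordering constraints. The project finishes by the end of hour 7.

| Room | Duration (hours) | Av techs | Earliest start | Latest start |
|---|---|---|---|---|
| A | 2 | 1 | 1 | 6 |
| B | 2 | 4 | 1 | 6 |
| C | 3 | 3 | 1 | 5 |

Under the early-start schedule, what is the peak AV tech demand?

Early-start schedule: A@1, B@1, C@1.
Load per hour: hour 1: 8, hour 2: 8, hour 3: 3, hour 4: 0, hour 5: 0, hour 6: 0, hour 7: 0.
Peak is 8.

8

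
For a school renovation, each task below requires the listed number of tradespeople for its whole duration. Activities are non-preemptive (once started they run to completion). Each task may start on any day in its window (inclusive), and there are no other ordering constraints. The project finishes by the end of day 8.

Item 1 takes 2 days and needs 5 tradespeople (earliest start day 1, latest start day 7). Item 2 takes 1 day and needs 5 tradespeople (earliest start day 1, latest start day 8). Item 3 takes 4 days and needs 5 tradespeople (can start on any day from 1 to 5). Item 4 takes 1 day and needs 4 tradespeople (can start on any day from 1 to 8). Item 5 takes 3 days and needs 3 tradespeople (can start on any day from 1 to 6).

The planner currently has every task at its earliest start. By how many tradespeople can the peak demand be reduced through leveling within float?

14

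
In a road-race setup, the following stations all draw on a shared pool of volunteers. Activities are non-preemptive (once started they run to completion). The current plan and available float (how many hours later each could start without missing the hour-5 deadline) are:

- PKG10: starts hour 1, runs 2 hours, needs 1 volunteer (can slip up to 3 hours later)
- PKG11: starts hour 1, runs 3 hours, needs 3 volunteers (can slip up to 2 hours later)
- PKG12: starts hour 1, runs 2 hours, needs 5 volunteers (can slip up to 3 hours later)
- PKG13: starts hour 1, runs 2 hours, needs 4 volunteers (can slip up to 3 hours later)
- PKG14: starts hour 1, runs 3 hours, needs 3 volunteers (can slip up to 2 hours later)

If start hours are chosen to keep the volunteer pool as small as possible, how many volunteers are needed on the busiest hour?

8

Early-start (PKG10@1, PKG11@1, PKG12@1, PKG13@1, PKG14@1) gives peak 16: h1:16  h2:16  h3:6  h4:0  h5:0.
Shift PKG12→4, PKG14→3.
Schedule PKG10@1, PKG11@1, PKG12@4, PKG13@1, PKG14@3: h1:8  h2:8  h3:6  h4:8  h5:8 — peak 8.
Total volunteer-hours = 38 over 5 hours ⇒ peak ≥ ⌈38/5⌉ = 8, so 8 is optimal.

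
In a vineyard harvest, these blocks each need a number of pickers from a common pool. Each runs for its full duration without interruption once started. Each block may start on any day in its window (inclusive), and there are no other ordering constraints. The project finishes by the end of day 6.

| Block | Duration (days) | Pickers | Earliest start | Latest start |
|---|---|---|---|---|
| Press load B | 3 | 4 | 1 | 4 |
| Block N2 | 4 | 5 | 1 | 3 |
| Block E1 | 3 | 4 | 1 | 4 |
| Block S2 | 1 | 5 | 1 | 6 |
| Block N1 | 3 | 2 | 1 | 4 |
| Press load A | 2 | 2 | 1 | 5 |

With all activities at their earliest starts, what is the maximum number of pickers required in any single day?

Early-start schedule: Press load B@1, Block N2@1, Block E1@1, Block S2@1, Block N1@1, Press load A@1.
Load per day: day 1: 22, day 2: 17, day 3: 15, day 4: 5, day 5: 0, day 6: 0.
Peak is 22.

22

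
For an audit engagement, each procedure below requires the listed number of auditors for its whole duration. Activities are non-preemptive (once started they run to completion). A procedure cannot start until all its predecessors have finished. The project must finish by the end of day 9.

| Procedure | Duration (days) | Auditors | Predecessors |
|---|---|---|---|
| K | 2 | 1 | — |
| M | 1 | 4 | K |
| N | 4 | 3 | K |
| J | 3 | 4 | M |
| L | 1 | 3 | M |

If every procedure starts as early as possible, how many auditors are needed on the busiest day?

Early-start schedule: K@1, M@3, N@3, J@4, L@4.
Load per day: day 1: 1, day 2: 1, day 3: 7, day 4: 10, day 5: 7, day 6: 7, day 7: 0, day 8: 0, day 9: 0.
Peak is 10.

10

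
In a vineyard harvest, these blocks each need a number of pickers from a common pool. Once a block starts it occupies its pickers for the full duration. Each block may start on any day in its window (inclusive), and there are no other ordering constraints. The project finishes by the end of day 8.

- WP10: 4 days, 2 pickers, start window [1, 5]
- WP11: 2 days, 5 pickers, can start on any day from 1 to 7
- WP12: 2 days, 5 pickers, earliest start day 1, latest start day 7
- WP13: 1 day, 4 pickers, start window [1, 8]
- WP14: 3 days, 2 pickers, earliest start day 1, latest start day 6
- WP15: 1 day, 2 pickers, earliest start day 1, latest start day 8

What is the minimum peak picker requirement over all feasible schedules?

Early-start (WP10@1, WP11@1, WP12@1, WP13@1, WP14@1, WP15@1) gives peak 20: d1:20  d2:14  d3:4  d4:2  d5:0  d6:0  d7:0  d8:0.
Shift WP11→5, WP12→7, WP14→2, WP15→2.
Schedule WP10@1, WP11@5, WP12@7, WP13@1, WP14@2, WP15@2: d1:6  d2:6  d3:4  d4:4  d5:5  d6:5  d7:5  d8:5 — peak 6.

6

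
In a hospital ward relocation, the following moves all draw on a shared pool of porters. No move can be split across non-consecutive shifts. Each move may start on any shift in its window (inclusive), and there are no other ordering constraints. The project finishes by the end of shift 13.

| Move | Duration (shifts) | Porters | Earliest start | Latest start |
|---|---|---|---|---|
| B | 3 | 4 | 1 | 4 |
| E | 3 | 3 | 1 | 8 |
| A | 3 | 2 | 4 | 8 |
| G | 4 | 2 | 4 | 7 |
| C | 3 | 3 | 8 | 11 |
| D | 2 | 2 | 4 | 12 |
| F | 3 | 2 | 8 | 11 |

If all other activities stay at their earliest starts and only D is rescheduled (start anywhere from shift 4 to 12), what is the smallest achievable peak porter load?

D@4: s1:7  s2:7  s3:7  s4:6  s5:6  s6:4  s7:2  s8:5  s9:5  s10:5  s11:0  s12:0  s13:0 → peak 7
D@5: s1:7  s2:7  s3:7  s4:4  s5:6  s6:6  s7:2  s8:5  s9:5  s10:5  s11:0  s12:0  s13:0 → peak 7
D@6: s1:7  s2:7  s3:7  s4:4  s5:4  s6:6  s7:4  s8:5  s9:5  s10:5  s11:0  s12:0  s13:0 → peak 7
D@7: s1:7  s2:7  s3:7  s4:4  s5:4  s6:4  s7:4  s8:7  s9:5  s10:5  s11:0  s12:0  s13:0 → peak 7
D@8: s1:7  s2:7  s3:7  s4:4  s5:4  s6:4  s7:2  s8:7  s9:7  s10:5  s11:0  s12:0  s13:0 → peak 7
D@9: s1:7  s2:7  s3:7  s4:4  s5:4  s6:4  s7:2  s8:5  s9:7  s10:7  s11:0  s12:0  s13:0 → peak 7
D@10: s1:7  s2:7  s3:7  s4:4  s5:4  s6:4  s7:2  s8:5  s9:5  s10:7  s11:2  s12:0  s13:0 → peak 7
D@11: s1:7  s2:7  s3:7  s4:4  s5:4  s6:4  s7:2  s8:5  s9:5  s10:5  s11:2  s12:2  s13:0 → peak 7
D@12: s1:7  s2:7  s3:7  s4:4  s5:4  s6:4  s7:2  s8:5  s9:5  s10:5  s11:0  s12:2  s13:2 → peak 7
Best is D@4, peak 7.

7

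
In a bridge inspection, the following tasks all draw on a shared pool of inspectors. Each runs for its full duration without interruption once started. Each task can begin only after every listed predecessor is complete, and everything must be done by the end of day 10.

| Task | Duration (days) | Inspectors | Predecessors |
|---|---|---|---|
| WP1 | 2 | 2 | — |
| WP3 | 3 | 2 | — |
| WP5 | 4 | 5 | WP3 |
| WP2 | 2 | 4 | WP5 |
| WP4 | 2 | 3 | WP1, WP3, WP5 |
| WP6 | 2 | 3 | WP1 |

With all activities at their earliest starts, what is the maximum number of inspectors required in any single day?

Early-start schedule: WP1@1, WP3@1, WP5@4, WP2@8, WP4@8, WP6@3.
Load per day: day 1: 4, day 2: 4, day 3: 5, day 4: 8, day 5: 5, day 6: 5, day 7: 5, day 8: 7, day 9: 7, day 10: 0.
Peak is 8.

8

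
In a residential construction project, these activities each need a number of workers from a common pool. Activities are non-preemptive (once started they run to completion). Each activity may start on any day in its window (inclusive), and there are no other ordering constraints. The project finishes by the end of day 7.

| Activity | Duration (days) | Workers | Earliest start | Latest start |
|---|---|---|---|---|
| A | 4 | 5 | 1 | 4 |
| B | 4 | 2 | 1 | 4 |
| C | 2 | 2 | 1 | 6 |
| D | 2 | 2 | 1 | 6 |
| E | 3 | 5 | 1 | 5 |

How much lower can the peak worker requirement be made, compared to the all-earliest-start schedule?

7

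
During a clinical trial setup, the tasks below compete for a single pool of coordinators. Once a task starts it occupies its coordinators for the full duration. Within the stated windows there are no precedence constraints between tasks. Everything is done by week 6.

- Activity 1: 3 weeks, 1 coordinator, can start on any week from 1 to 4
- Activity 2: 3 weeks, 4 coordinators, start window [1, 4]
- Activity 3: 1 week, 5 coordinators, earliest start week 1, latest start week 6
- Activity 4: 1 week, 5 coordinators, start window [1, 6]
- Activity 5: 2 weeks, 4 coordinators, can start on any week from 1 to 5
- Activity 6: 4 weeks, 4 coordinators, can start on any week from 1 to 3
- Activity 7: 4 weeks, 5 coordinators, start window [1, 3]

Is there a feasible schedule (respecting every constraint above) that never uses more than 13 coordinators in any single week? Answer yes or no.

Schedule Activity 1@1, Activity 2@4, Activity 3@1, Activity 4@2, Activity 5@1, Activity 6@3, Activity 7@3: w1:10  w2:10  w3:10  w4:13  w5:13  w6:13 — peak 13 ≤ 13.

yes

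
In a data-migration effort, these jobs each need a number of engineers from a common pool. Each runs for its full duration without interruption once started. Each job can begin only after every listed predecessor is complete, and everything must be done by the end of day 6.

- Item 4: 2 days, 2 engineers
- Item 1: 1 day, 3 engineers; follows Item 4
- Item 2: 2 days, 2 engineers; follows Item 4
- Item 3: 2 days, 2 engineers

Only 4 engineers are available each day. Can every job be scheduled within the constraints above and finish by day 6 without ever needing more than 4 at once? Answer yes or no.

yes

Schedule Item 4@1, Item 1@3, Item 2@4, Item 3@1: d1:4  d2:4  d3:3  d4:2  d5:2  d6:0 — peak 4 ≤ 4.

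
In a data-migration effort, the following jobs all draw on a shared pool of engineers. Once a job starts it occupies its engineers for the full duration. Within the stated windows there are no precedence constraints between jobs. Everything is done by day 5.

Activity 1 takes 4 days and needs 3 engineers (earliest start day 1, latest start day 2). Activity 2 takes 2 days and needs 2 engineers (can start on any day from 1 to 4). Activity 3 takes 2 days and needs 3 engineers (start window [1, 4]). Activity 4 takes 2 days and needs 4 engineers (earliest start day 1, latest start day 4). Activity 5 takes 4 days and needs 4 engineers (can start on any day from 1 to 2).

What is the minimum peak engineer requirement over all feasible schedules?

12

Early-start (Activity 1@1, Activity 2@1, Activity 3@1, Activity 4@1, Activity 5@1) gives peak 16: d1:16  d2:16  d3:7  d4:7  d5:0.
Shift Activity 4→3.
Schedule Activity 1@1, Activity 2@1, Activity 3@1, Activity 4@3, Activity 5@1: d1:12  d2:12  d3:11  d4:11  d5:0 — peak 12.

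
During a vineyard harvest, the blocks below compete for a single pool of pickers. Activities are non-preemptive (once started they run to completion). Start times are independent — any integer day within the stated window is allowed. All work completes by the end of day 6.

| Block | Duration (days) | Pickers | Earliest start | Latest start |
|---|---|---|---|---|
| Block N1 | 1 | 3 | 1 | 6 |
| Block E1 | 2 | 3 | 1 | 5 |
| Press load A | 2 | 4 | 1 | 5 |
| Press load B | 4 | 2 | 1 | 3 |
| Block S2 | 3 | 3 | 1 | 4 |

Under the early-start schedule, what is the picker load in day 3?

5

At early start, day 3 has: Press load B, Block S2.
Demand: 2 + 3 = 5.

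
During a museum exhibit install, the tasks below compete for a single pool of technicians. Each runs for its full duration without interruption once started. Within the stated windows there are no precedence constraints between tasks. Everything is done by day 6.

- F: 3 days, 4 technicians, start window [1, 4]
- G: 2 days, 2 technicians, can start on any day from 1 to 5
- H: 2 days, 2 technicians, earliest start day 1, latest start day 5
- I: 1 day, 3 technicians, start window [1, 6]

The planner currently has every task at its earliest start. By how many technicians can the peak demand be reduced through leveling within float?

Early-start peak: d1:11  d2:8  d3:4  d4:0  d5:0  d6:0 ⇒ 11.
Leveled (F@1, G@4, H@4, I@6): d1:4  d2:4  d3:4  d4:4  d5:4  d6:3 ⇒ 4.
Reduction 11 − 4 = 7.

7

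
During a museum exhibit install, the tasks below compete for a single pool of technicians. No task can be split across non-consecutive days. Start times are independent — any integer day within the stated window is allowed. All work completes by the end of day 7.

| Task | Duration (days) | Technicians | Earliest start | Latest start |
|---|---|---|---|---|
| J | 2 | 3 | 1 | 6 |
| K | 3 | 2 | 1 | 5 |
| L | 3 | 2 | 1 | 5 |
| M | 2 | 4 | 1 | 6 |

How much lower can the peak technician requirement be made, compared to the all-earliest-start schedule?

7

Early-start peak: d1:11  d2:11  d3:4  d4:0  d5:0  d6:0  d7:0 ⇒ 11.
Leveled (J@1, K@3, L@3, M@6): d1:3  d2:3  d3:4  d4:4  d5:4  d6:4  d7:4 ⇒ 4.
Reduction 11 − 4 = 7.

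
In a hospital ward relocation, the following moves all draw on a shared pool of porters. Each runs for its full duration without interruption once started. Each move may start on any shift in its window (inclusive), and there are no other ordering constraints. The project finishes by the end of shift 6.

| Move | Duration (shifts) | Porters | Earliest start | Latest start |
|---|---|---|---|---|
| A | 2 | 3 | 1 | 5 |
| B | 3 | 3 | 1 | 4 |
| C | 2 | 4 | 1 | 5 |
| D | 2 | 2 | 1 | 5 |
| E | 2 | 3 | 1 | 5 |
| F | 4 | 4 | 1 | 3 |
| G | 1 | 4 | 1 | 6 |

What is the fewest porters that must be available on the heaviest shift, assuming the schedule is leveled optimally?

10

Early-start (A@1, B@1, C@1, D@1, E@1, F@1, G@1) gives peak 23: s1:23  s2:19  s3:7  s4:4  s5:0  s6:0.
Shift D→3, E→4, F→3, G→6.
Schedule A@1, B@1, C@1, D@3, E@4, F@3, G@6: s1:10  s2:10  s3:9  s4:9  s5:7  s6:8 — peak 10.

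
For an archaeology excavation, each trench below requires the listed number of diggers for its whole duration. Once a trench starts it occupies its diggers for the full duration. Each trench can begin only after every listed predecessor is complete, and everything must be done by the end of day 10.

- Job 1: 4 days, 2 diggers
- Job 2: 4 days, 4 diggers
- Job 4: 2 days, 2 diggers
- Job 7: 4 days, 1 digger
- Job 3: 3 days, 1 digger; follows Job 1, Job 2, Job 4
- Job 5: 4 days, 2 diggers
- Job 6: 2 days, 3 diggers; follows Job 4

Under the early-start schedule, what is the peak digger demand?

12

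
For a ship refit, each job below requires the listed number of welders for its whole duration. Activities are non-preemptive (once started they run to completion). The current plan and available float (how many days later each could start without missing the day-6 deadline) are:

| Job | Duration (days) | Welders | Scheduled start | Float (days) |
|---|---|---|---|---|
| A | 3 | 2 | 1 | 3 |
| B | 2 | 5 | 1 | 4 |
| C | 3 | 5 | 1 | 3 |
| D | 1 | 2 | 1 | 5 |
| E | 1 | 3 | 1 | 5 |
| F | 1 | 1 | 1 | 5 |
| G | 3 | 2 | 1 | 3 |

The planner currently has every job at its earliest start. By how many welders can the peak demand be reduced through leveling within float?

12

Early-start peak: d1:20  d2:14  d3:9  d4:0  d5:0  d6:0 ⇒ 20.
Leveled (A@1, B@1, C@3, D@6, E@6, F@1, G@4): d1:8  d2:7  d3:7  d4:7  d5:7  d6:7 ⇒ 8.
Reduction 20 − 8 = 12.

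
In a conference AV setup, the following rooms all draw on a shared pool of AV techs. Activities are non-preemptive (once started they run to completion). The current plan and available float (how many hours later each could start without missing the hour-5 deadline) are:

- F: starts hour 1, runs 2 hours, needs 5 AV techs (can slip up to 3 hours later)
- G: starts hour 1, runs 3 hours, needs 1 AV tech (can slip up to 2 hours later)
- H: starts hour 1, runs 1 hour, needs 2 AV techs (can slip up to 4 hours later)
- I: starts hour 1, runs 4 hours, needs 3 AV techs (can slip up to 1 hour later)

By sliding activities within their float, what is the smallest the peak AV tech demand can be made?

8

Early-start (F@1, G@1, H@1, I@1) gives peak 11: h1:11  h2:9  h3:4  h4:3  h5:0.
Shift G→3, I→2.
Schedule F@1, G@3, H@1, I@2: h1:7  h2:8  h3:4  h4:4  h5:4 — peak 8.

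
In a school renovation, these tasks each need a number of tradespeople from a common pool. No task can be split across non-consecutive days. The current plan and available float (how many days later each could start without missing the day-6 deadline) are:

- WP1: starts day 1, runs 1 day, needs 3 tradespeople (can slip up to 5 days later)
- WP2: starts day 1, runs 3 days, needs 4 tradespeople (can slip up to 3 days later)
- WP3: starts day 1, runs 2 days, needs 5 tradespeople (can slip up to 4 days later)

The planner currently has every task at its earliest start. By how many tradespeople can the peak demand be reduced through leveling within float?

7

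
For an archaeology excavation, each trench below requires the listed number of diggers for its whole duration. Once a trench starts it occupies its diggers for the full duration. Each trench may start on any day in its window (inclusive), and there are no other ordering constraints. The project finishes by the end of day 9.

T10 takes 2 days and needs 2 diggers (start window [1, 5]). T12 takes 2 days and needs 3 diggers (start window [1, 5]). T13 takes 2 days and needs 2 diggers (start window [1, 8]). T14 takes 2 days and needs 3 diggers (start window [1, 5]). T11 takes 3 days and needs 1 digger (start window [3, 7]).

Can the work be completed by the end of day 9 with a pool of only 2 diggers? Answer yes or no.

no

Total digger-days = 23; over 9 days the average is 23/9 > 2, so some day must exceed 2.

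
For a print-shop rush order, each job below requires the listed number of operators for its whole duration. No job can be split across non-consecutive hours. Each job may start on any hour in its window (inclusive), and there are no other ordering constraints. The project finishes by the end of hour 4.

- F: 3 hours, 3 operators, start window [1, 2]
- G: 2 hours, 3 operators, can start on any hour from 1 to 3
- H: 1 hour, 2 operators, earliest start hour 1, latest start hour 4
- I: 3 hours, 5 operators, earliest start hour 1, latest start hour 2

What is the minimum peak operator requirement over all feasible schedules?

Early-start (F@1, G@1, H@1, I@1) gives peak 13: h1:13  h2:11  h3:8  h4:0.
Shift I→2.
Schedule F@1, G@1, H@1, I@2: h1:8  h2:11  h3:8  h4:5 — peak 11.

11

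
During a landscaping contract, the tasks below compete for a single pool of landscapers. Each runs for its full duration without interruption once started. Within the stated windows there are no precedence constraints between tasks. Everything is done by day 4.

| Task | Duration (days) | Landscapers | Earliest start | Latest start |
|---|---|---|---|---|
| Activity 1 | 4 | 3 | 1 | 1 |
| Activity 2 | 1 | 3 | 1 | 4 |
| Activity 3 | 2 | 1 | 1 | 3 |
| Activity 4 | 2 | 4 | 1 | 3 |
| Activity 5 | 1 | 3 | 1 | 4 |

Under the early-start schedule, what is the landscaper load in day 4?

At early start, day 4 has: Activity 1.
Demand: 3 = 3.

3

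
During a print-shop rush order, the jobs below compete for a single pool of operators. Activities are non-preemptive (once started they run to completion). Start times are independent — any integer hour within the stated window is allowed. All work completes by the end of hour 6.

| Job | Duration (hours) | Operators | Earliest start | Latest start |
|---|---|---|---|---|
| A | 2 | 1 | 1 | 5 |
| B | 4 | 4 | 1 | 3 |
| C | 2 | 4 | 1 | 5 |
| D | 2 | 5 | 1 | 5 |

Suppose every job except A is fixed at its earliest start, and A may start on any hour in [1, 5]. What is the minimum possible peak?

13

A@1: h1:14  h2:14  h3:4  h4:4  h5:0  h6:0 → peak 14
A@2: h1:13  h2:14  h3:5  h4:4  h5:0  h6:0 → peak 14
A@3: h1:13  h2:13  h3:5  h4:5  h5:0  h6:0 → peak 13
A@4: h1:13  h2:13  h3:4  h4:5  h5:1  h6:0 → peak 13
A@5: h1:13  h2:13  h3:4  h4:4  h5:1  h6:1 → peak 13
Best is A@3, peak 13.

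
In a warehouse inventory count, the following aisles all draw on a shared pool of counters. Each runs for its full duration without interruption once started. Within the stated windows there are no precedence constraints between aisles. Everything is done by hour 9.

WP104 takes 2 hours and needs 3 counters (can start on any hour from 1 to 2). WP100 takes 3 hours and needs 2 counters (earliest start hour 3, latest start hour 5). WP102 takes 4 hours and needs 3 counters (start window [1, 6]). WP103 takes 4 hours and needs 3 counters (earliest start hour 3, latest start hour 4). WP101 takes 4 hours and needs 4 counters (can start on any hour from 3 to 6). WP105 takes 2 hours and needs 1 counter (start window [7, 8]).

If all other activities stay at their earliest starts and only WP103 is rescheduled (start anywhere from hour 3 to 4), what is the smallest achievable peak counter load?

12

WP103@3: h1:6  h2:6  h3:12  h4:12  h5:9  h6:7  h7:1  h8:1  h9:0 → peak 12
WP103@4: h1:6  h2:6  h3:9  h4:12  h5:9  h6:7  h7:4  h8:1  h9:0 → peak 12
Best is WP103@3, peak 12.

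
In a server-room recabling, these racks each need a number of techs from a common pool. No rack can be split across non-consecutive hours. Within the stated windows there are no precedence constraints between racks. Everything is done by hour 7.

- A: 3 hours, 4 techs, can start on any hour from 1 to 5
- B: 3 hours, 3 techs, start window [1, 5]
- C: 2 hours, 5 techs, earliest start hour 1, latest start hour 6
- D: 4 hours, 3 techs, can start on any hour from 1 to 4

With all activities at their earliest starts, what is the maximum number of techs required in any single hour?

15

Early-start schedule: A@1, B@1, C@1, D@1.
Load per hour: hour 1: 15, hour 2: 15, hour 3: 10, hour 4: 3, hour 5: 0, hour 6: 0, hour 7: 0.
Peak is 15.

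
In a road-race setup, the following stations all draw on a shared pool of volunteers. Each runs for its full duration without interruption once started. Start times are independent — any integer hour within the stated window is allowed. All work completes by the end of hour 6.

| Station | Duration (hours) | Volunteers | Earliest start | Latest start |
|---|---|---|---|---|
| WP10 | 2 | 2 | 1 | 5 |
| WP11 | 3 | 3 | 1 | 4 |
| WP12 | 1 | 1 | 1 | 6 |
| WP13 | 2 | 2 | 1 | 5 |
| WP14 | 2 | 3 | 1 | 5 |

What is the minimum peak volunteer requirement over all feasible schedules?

5

Early-start (WP10@1, WP11@1, WP12@1, WP13@1, WP14@1) gives peak 11: h1:11  h2:10  h3:3  h4:0  h5:0  h6:0.
Shift WP12→3, WP13→4, WP14→4.
Schedule WP10@1, WP11@1, WP12@3, WP13@4, WP14@4: h1:5  h2:5  h3:4  h4:5  h5:5  h6:0 — peak 5.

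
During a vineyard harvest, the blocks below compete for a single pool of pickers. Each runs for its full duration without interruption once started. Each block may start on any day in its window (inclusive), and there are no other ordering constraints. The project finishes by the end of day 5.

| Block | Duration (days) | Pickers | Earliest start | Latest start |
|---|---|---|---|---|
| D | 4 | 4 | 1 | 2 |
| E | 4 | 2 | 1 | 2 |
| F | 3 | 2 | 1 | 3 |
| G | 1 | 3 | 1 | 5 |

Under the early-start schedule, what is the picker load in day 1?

11

At early start, day 1 has: D, E, F, G.
Demand: 4 + 2 + 2 + 3 = 11.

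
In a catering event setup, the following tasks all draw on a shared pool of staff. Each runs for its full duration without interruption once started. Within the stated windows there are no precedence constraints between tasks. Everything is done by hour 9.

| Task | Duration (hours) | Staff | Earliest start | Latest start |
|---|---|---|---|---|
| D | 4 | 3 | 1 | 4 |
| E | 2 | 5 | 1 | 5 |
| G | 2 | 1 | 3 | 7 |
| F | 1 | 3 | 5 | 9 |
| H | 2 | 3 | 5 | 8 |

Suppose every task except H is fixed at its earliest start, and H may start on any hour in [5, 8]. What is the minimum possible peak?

H@5: h1:8  h2:8  h3:4  h4:4  h5:6  h6:3  h7:0  h8:0  h9:0 → peak 8
H@6: h1:8  h2:8  h3:4  h4:4  h5:3  h6:3  h7:3  h8:0  h9:0 → peak 8
H@7: h1:8  h2:8  h3:4  h4:4  h5:3  h6:0  h7:3  h8:3  h9:0 → peak 8
H@8: h1:8  h2:8  h3:4  h4:4  h5:3  h6:0  h7:0  h8:3  h9:3 → peak 8
Best is H@5, peak 8.

8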